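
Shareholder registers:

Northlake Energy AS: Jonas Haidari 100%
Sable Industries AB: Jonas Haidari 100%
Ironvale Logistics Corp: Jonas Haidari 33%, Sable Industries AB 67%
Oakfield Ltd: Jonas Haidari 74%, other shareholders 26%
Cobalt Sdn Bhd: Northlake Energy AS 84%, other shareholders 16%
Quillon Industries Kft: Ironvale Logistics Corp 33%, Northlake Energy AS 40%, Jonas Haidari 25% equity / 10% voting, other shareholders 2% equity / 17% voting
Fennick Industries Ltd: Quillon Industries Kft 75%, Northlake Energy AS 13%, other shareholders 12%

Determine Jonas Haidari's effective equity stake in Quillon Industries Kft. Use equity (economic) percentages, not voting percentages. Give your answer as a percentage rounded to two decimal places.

Jonas reaches Quillon along 4 paths.
Via Ironvale: 33% × 33% = 10.89%.
Via Sable → Ironvale: 100% × 67% × 33% = 22.11%.
Via Northlake: 100% × 40% = 40%.
Direct stake: 25% = 25%.
Total: 10.89% + 22.11% + 40% + 25% = 98%.
Rounded: 98.00%.

98.00%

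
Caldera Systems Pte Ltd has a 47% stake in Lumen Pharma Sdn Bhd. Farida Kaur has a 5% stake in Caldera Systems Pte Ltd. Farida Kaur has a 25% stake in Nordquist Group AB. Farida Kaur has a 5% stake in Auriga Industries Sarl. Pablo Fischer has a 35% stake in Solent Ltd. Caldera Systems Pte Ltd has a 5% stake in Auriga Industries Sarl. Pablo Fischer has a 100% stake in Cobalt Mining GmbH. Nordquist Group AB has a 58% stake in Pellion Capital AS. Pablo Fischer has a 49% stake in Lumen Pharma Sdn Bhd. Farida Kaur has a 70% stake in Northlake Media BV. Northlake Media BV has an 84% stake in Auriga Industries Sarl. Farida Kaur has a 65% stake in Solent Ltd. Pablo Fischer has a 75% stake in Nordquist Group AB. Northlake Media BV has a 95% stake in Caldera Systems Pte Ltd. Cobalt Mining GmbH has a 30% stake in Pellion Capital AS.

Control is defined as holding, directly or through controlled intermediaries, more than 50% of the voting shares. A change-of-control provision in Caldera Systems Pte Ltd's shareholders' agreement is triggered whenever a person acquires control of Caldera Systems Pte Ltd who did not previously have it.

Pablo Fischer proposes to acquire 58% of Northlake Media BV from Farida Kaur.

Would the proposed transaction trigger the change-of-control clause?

Yes

The purchase adds only to Pablo's holdings (Farida's stake shrinks), so Pablo is the only person who could newly come to control Caldera.
Pablo holds 75% of Nordquist, so Pablo controls Nordquist.
Pablo holds 100% of Cobalt, so Pablo controls Cobalt.
Cobalt and Nordquist together hold 30% + 58% = 88% of Pellion, so Pablo controls Pellion.
Neither Pablo nor any entity Pablo controls holds any voting interest in Caldera.
So before the transaction, Pablo does not control Caldera.
After the purchase, Pablo holds 58% of Northlake directly, and Farida's stake falls to 12%.
Pablo holds 58% of Northlake, so Pablo controls Northlake.
Northlake holds 95% of Caldera, so Pablo controls Caldera.
Pablo did not control Caldera before and does after, so the clause is triggered.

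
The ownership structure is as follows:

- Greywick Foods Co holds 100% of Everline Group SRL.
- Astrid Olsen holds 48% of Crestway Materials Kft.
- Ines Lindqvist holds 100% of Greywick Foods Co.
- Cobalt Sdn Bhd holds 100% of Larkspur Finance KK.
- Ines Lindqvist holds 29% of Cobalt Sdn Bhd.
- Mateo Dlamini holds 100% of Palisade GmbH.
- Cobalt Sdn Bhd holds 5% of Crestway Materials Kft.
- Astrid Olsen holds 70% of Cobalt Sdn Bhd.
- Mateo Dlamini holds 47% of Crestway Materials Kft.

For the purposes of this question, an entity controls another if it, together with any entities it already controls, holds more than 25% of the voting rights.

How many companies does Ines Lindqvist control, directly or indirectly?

4

Ines holds 29% of Cobalt, so Ines controls Cobalt.
Ines holds 100% of Greywick, so Ines controls Greywick.
Cobalt holds 100% of Larkspur, so Ines controls Larkspur.
Greywick holds 100% of Everline, so Ines controls Everline.
No other company's threshold is met.
Ines controls 4 companies.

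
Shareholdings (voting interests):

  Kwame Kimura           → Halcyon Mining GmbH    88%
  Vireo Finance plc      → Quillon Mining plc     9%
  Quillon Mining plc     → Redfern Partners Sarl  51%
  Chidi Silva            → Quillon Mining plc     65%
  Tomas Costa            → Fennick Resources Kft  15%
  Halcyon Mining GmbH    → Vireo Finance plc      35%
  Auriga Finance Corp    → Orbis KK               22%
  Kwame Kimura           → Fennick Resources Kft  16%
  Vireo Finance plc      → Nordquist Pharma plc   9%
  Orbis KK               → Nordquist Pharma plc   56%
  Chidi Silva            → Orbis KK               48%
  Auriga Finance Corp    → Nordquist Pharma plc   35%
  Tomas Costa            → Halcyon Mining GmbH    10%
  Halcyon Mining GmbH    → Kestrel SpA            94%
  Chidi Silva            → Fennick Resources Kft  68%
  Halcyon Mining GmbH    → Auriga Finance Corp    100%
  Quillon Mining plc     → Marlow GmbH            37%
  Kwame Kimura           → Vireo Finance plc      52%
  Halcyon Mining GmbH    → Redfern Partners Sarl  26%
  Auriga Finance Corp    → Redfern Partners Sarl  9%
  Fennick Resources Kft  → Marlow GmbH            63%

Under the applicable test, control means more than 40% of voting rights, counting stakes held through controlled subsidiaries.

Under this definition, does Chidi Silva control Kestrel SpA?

Chidi holds 68% of Fennick, so Chidi controls Fennick.
Chidi holds 48% of Orbis, so Chidi controls Orbis.
Chidi holds 65% of Quillon, so Chidi controls Quillon.
Quillon holds 51% of Redfern, so Chidi controls Redfern.
Orbis holds 56% of Nordquist, so Chidi controls Nordquist.
Quillon and Fennick together hold 37% + 63% = 100% of Marlow, so Chidi controls Marlow.
Neither Chidi nor any entity Chidi controls holds any voting interest in Kestrel.
So Chidi does not control Kestrel.

No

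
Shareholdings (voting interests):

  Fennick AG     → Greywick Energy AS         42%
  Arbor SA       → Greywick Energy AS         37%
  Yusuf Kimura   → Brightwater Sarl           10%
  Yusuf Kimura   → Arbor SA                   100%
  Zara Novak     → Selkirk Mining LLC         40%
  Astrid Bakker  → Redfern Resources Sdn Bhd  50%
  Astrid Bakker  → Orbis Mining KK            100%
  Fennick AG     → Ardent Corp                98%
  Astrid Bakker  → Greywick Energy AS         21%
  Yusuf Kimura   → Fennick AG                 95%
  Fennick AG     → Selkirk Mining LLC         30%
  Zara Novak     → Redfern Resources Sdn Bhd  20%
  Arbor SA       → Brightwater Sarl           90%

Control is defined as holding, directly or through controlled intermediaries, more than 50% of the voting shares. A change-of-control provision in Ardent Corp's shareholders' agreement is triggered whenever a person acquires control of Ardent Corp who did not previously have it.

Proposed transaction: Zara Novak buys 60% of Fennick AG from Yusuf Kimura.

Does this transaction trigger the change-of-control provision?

Yes

The purchase adds only to Zara's holdings (Yusuf's stake shrinks), so Zara is the only person who could newly come to control Ardent.
Zara's largest direct stake is 40% in Selkirk, which does not meet the threshold, so Zara controls no company.
Neither Zara nor any entity Zara controls holds any voting interest in Ardent.
So before the transaction, Zara does not control Ardent.
After the purchase, Zara holds 60% of Fennick directly, and Yusuf's stake falls to 35%.
Zara holds 60% of Fennick, so Zara controls Fennick.
Fennick holds 98% of Ardent, so Zara controls Ardent.
Zara did not control Ardent before and does after, so the clause is triggered.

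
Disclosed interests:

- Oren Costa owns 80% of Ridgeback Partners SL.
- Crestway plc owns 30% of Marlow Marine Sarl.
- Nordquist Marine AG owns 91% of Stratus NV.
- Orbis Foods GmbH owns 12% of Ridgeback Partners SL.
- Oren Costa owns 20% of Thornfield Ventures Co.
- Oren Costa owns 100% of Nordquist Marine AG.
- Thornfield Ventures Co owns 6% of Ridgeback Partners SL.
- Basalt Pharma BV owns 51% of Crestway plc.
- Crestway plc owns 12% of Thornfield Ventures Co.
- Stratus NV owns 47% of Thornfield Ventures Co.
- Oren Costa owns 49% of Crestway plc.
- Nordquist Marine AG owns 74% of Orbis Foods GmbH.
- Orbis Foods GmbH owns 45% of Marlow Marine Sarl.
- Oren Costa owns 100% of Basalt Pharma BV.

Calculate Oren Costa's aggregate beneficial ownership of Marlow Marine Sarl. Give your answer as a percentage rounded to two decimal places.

63.30%

Oren reaches Marlow along 3 paths.
Via Basalt → Crestway: 100% × 51% × 30% = 15.3%.
Via Crestway: 49% × 30% = 14.7%.
Via Nordquist → Orbis: 100% × 74% × 45% = 33.3%.
Total: 15.3% + 14.7% + 33.3% = 63.3%.
Rounded: 63.30%.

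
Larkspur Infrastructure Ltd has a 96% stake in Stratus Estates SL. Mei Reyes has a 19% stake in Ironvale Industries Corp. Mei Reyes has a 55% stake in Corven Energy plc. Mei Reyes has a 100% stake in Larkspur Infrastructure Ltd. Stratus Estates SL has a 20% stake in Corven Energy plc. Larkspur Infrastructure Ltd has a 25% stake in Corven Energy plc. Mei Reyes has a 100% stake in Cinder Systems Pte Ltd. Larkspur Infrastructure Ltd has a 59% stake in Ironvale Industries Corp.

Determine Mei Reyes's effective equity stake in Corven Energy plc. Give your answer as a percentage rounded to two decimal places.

99.20%

Mei reaches Corven along 3 paths.
Direct stake: 55% = 55%.
Via Larkspur: 100% × 25% = 25%.
Via Larkspur → Stratus: 100% × 96% × 20% = 19.2%.
Total: 55% + 25% + 19.2% = 99.2%.
Rounded: 99.20%.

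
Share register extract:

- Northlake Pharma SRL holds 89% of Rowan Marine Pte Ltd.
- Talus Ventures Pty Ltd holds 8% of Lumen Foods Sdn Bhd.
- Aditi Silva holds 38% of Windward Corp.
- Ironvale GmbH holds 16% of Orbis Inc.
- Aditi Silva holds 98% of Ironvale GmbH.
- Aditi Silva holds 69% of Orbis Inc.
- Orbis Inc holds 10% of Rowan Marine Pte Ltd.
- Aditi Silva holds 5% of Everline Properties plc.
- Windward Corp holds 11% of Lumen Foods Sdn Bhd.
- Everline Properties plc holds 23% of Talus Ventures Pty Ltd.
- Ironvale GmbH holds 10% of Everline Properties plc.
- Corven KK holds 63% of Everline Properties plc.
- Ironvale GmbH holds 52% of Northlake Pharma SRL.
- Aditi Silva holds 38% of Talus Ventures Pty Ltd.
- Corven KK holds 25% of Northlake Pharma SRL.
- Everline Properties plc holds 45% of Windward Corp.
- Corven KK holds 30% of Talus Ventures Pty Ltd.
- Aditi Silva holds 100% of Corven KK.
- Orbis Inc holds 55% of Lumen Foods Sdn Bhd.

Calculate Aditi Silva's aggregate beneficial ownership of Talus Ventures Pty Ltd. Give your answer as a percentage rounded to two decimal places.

Aditi reaches Talus along 5 paths.
Via Corven: 100% × 30% = 30%.
Via Everline: 5% × 23% = 1.15%.
Via Corven → Everline: 100% × 63% × 23% = 14.49%.
Via Ironvale → Everline: 98% × 10% × 23% = 2.254%.
Direct stake: 38% = 38%.
Total: 30% + 1.15% + 14.49% + 2.254% + 38% = 85.894%.
Rounded: 85.89%.

85.89%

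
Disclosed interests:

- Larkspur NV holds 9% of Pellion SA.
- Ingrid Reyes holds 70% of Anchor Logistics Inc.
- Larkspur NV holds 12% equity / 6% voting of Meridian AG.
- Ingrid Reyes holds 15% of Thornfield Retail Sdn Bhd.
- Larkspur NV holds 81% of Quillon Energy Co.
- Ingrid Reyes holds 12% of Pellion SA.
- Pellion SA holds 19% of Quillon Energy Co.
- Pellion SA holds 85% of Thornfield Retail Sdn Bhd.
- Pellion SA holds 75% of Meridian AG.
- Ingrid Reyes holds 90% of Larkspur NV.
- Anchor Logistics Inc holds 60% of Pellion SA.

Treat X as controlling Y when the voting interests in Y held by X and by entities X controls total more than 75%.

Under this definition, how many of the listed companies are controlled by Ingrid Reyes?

2

Ingrid holds 90% of Larkspur, so Ingrid controls Larkspur.
Larkspur holds 81% of Quillon, so Ingrid controls Quillon.
No other company's threshold is met.
Ingrid controls 2 companies.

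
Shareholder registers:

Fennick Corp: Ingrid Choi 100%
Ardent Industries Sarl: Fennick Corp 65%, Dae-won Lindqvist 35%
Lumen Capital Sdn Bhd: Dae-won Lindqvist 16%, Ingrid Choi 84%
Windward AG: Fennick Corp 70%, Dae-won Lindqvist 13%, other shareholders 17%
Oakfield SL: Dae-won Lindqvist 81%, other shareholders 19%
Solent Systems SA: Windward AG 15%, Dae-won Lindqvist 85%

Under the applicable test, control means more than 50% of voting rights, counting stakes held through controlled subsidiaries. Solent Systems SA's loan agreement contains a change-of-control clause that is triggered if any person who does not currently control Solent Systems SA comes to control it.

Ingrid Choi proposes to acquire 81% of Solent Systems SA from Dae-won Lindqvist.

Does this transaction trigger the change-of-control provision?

Yes

The purchase adds only to Ingrid's holdings (Dae-won's stake shrinks), so Ingrid is the only person who could newly come to control Solent.
Ingrid holds 100% of Fennick, so Ingrid controls Fennick.
Fennick holds 65% of Ardent, so Ingrid controls Ardent.
Ingrid holds 84% of Lumen, so Ingrid controls Lumen.
Fennick holds 70% of Windward, so Ingrid controls Windward.
In Solent, Ingrid's side holds only 15%, not > 50%.
So before the transaction, Ingrid does not control Solent.
After the purchase, Ingrid holds 81% of Solent directly, and Dae-won's stake falls to 4%.
Windward and Ingrid together hold 15% + 81% = 96% of Solent, so Ingrid controls Solent.
Ingrid did not control Solent before and does after, so the clause is triggered.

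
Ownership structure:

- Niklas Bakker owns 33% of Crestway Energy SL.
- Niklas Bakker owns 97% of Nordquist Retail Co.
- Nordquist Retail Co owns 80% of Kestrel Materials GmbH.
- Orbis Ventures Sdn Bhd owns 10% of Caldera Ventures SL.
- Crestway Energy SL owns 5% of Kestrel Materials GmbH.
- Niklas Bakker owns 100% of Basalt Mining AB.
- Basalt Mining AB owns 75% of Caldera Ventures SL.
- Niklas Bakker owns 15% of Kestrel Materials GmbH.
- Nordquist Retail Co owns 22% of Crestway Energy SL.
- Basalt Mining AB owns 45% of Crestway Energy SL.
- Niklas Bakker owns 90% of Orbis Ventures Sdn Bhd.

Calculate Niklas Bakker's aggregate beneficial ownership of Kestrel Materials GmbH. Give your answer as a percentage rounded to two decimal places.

97.57%

Niklas reaches Kestrel along 5 paths.
Direct stake: 15% = 15%.
Via Nordquist → Crestway: 97% × 22% × 5% = 1.067%.
Via Crestway: 33% × 5% = 1.65%.
Via Basalt → Crestway: 100% × 45% × 5% = 2.25%.
Via Nordquist: 97% × 80% = 77.6%.
Total: 15% + 1.067% + 1.65% + 2.25% + 77.6% = 97.567%.
Rounded: 97.57%.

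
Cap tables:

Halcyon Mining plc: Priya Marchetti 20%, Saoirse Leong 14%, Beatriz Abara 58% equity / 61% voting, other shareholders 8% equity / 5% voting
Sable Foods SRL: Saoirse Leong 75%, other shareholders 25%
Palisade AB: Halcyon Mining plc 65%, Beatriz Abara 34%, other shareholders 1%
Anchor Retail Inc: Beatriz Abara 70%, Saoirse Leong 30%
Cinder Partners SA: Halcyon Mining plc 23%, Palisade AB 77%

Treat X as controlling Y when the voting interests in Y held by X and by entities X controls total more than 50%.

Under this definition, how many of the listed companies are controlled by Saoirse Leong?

Saoirse holds 75% of Sable, so Saoirse controls Sable.
No other company's threshold is met.
Saoirse controls 1 company.

1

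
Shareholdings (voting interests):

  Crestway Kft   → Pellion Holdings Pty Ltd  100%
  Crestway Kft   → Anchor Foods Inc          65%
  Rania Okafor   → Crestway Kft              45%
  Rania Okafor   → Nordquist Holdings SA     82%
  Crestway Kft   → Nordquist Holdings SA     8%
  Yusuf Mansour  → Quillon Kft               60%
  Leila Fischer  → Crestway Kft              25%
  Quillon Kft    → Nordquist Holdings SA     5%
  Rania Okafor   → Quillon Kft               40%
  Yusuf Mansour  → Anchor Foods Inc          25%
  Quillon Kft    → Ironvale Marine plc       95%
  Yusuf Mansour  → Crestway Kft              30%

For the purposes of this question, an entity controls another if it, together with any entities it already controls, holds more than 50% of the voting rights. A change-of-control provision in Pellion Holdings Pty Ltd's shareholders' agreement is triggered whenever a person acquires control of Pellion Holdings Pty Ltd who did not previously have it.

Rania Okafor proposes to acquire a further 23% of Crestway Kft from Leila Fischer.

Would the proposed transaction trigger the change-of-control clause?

Yes

The purchase adds only to Rania's holdings (Leila's stake shrinks), so Rania is the only person who could newly come to control Pellion.
Rania holds 82% of Nordquist, so Rania controls Nordquist.
Neither Rania nor any entity Rania controls holds any voting interest in Pellion.
So before the transaction, Rania does not control Pellion.
After the purchase, Rania's direct stake in Crestway rises to 45% + 23% = 68%, and Leila's stake falls to 2%.
Rania holds 68% of Crestway, so Rania controls Crestway.
Crestway holds 100% of Pellion, so Rania controls Pellion.
Rania did not control Pellion before and does after, so the clause is triggered.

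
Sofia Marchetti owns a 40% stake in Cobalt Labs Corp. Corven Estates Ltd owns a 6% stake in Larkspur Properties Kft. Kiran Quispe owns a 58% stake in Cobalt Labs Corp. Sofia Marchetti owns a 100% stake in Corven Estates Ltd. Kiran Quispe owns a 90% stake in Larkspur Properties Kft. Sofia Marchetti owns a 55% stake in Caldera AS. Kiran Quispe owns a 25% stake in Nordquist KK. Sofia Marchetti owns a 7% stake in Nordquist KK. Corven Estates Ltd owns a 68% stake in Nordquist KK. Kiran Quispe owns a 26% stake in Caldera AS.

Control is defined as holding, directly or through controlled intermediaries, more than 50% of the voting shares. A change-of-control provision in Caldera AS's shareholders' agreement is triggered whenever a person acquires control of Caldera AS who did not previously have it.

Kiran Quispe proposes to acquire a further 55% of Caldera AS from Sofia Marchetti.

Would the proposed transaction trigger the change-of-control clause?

The purchase adds only to Kiran's holdings (Sofia's stake shrinks), so Kiran is the only person who could newly come to control Caldera.
Kiran holds 58% of Cobalt, so Kiran controls Cobalt.
Kiran holds 90% of Larkspur, so Kiran controls Larkspur.
In Caldera, Kiran's side holds only 26%, not > 50%.
So before the transaction, Kiran does not control Caldera.
After the purchase, Kiran's direct stake in Caldera rises to 26% + 55% = 81%, and Sofia's stake falls to 0%.
Kiran holds 81% of Caldera, so Kiran controls Caldera.
Kiran did not control Caldera before and does after, so the clause is triggered.

Yes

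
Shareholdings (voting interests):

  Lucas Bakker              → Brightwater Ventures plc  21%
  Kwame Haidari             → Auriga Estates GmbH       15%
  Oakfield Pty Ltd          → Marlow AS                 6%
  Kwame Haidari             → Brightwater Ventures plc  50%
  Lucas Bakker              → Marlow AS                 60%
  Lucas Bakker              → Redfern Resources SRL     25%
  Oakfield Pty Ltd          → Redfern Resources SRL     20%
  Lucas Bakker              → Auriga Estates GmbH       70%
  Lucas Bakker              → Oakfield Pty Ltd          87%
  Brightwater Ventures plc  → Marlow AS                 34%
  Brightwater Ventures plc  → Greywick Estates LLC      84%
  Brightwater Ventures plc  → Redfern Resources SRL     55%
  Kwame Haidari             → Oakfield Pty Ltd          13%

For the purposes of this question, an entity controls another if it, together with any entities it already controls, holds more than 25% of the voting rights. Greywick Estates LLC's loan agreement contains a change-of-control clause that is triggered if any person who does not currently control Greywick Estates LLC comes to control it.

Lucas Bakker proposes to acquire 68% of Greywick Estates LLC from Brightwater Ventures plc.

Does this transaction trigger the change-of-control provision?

The purchase adds only to Lucas's holdings (Brightwater's stake shrinks), so Lucas is the only person who could newly come to control Greywick.
Lucas holds 87% of Oakfield, so Lucas controls Oakfield.
Lucas holds 70% of Auriga, so Lucas controls Auriga.
Lucas and Oakfield together hold 60% + 6% = 66% of Marlow, so Lucas controls Marlow.
Oakfield and Lucas together hold 20% + 25% = 45% of Redfern, so Lucas controls Redfern.
Neither Lucas nor any entity Lucas controls holds any voting interest in Greywick.
So before the transaction, Lucas does not control Greywick.
After the purchase, Lucas holds 68% of Greywick directly, and Brightwater's stake falls to 16%.
Lucas holds 68% of Greywick, so Lucas controls Greywick.
Lucas did not control Greywick before and does after, so the clause is triggered.

Yes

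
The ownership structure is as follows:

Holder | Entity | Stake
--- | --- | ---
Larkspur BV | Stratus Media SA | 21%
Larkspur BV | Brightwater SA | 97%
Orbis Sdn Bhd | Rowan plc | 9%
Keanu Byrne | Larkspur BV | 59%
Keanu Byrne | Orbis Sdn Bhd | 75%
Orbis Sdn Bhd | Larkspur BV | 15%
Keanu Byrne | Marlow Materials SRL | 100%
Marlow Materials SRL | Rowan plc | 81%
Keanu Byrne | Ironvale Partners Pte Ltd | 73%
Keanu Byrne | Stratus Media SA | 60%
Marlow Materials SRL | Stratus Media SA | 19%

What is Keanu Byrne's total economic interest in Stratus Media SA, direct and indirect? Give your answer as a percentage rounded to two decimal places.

Keanu reaches Stratus along 4 paths.
Via Larkspur: 59% × 21% = 12.39%.
Via Orbis → Larkspur: 75% × 15% × 21% = 2.3625%.
Direct stake: 60% = 60%.
Via Marlow: 100% × 19% = 19%.
Total: 12.39% + 2.3625% + 60% + 19% = 93.7525%.
Rounded: 93.75%.

93.75%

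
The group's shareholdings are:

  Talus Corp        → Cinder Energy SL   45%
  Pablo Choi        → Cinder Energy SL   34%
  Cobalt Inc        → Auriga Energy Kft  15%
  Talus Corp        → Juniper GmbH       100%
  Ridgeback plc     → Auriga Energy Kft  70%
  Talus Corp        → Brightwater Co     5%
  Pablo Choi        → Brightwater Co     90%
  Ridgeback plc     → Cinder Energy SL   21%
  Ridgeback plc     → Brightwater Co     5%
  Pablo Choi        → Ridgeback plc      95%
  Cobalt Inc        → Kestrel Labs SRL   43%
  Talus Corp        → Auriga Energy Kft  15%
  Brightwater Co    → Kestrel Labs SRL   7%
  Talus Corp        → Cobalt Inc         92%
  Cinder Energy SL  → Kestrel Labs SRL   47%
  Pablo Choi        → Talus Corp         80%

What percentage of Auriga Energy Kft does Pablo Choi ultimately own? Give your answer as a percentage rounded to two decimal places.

89.54%

Pablo reaches Auriga along 3 paths.
Via Ridgeback: 95% × 70% = 66.5%.
Via Talus → Cobalt: 80% × 92% × 15% = 11.04%.
Via Talus: 80% × 15% = 12%.
Total: 66.5% + 11.04% + 12% = 89.54%.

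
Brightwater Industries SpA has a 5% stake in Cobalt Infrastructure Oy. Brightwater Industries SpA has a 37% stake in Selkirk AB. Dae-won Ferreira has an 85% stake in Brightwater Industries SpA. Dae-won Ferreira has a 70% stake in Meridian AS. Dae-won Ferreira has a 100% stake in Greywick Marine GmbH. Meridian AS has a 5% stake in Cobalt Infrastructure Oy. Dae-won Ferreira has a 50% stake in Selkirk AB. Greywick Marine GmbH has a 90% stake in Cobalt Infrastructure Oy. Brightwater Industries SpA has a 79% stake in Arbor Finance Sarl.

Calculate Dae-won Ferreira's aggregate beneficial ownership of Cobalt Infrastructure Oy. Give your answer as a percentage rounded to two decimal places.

97.75%

Dae-won reaches Cobalt along 3 paths.
Via Meridian: 70% × 5% = 3.5%.
Via Greywick: 100% × 90% = 90%.
Via Brightwater: 85% × 5% = 4.25%.
Total: 3.5% + 90% + 4.25% = 97.75%.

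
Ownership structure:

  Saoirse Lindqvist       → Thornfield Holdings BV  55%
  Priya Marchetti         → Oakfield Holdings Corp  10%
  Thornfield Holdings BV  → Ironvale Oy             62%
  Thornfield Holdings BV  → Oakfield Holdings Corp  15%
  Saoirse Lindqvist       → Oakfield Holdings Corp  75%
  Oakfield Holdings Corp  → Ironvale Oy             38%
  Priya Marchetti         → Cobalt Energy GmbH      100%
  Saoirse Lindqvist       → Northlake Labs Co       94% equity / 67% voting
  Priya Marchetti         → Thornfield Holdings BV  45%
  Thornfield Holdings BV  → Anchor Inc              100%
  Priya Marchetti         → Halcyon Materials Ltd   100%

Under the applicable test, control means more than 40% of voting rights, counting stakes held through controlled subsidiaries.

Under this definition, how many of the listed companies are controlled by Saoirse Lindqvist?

Saoirse holds 67% of Northlake, so Saoirse controls Northlake.
Saoirse holds 55% of Thornfield, so Saoirse controls Thornfield.
Saoirse and Thornfield together hold 75% + 15% = 90% of Oakfield, so Saoirse controls Oakfield.
Thornfield and Oakfield together hold 62% + 38% = 100% of Ironvale, so Saoirse controls Ironvale.
Thornfield holds 100% of Anchor, so Saoirse controls Anchor.
No other company's threshold is met.
Saoirse controls 5 companies.

5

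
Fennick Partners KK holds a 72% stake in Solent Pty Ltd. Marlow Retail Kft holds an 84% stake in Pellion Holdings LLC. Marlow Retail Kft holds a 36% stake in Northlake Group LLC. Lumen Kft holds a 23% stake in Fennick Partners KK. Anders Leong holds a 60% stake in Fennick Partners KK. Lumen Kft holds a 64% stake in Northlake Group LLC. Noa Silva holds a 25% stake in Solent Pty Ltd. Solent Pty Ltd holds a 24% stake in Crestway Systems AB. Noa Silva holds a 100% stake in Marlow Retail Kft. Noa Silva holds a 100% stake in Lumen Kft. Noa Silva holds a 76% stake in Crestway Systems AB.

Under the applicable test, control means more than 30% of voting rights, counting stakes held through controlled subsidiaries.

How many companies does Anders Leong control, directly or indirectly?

Anders holds 60% of Fennick, so Anders controls Fennick.
Fennick holds 72% of Solent, so Anders controls Solent.
No other company's threshold is met.
Anders controls 2 companies.

2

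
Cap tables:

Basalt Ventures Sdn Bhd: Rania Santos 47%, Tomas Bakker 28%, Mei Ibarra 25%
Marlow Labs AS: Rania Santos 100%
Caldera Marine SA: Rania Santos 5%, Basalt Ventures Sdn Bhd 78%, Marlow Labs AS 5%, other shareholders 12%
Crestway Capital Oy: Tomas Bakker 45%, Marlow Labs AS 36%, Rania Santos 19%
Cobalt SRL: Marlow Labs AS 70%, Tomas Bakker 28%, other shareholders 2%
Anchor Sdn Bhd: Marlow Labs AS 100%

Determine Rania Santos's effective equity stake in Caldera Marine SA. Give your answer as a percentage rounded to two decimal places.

Rania reaches Caldera along 3 paths.
Direct stake: 5% = 5%.
Via Basalt: 47% × 78% = 36.66%.
Via Marlow: 100% × 5% = 5%.
Total: 5% + 36.66% + 5% = 46.66%.

46.66%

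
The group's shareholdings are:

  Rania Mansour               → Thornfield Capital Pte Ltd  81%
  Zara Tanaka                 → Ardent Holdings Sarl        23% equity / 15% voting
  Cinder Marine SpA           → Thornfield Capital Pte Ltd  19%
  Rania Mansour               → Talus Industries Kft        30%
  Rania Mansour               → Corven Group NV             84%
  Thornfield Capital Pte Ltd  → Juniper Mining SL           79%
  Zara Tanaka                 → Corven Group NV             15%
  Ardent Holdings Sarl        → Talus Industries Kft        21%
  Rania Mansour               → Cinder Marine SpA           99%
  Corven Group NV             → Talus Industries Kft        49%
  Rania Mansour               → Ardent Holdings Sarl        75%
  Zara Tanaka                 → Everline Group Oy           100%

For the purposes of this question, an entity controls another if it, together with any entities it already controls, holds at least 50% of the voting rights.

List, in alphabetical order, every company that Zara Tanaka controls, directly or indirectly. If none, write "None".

Zara holds 100% of Everline, so Zara controls Everline.
No other company's threshold is met.

Everline Group Oy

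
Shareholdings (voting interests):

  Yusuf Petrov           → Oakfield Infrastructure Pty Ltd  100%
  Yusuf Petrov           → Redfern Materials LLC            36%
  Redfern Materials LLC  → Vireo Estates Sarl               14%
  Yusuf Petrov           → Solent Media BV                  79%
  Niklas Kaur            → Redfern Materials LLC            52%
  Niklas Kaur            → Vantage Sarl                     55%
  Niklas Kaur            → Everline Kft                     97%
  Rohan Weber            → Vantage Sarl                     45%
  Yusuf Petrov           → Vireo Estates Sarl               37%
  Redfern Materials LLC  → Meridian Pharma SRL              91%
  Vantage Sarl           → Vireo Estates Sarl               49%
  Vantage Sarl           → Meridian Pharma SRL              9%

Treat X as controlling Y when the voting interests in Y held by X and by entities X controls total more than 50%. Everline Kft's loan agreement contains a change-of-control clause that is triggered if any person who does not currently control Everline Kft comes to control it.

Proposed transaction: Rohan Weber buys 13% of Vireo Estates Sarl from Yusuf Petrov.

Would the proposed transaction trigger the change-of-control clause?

No

The purchase adds only to Rohan's holdings (Yusuf's stake shrinks), so Rohan is the only person who could newly come to control Everline.
Rohan's largest direct stake is 45% in Vantage, which does not meet the threshold, so Rohan controls no company.
Neither Rohan nor any entity Rohan controls holds any voting interest in Everline.
So before the transaction, Rohan does not control Everline.
After the purchase, Rohan holds 13% of Vireo directly, and Yusuf's stake falls to 24%.
Rohan's side now holds 13% of Vireo, not > 50%, so Rohan still does not control Vireo.
After the transaction, neither Rohan nor any entity Rohan controls holds a voting interest in Everline, so Rohan still does not control it.
No new person acquires control, so the clause is not triggered.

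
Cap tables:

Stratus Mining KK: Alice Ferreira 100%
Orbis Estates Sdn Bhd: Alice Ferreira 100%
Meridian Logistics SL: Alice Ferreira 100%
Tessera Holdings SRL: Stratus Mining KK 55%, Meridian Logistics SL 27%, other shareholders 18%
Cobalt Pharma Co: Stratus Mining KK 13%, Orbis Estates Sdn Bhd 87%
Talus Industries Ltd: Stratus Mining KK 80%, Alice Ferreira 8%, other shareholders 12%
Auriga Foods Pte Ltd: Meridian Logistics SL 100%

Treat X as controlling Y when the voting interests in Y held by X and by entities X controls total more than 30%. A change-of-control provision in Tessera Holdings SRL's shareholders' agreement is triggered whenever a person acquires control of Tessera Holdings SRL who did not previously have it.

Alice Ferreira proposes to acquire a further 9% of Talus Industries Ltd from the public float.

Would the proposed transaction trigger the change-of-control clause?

The purchase changes only Alice's holdings, so Alice is the only person who could newly come to control Tessera.
Alice holds 100% of Stratus, so Alice controls Stratus.
Alice holds 100% of Meridian, so Alice controls Meridian.
Stratus and Meridian together hold 55% + 27% = 82% of Tessera, so Alice controls Tessera.
So Alice already controls Tessera before the transaction.
After the purchase, Alice's direct stake in Talus rises to 8% + 9% = 17%.
Alice controlled Tessera already, so this is not a new person acquiring control; every other person's position is unchanged or reduced.
No new person acquires control, so the clause is not triggered.

No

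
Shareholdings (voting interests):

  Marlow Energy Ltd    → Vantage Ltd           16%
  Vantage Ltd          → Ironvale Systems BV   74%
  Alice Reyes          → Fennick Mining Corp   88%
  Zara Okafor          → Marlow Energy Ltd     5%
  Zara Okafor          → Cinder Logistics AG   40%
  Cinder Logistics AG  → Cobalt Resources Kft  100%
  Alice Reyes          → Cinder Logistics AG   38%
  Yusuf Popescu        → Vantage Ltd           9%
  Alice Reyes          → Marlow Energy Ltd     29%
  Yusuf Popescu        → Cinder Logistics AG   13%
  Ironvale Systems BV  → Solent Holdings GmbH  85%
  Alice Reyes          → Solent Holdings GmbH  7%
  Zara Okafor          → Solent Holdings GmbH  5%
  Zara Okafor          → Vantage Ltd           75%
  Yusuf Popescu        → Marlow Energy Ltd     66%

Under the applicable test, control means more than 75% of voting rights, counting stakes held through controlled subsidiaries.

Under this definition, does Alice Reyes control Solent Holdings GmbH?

No

Alice holds 88% of Fennick, so Alice controls Fennick.
In Solent, Alice's side holds only 7%, not > 75%.
So Alice does not control Solent.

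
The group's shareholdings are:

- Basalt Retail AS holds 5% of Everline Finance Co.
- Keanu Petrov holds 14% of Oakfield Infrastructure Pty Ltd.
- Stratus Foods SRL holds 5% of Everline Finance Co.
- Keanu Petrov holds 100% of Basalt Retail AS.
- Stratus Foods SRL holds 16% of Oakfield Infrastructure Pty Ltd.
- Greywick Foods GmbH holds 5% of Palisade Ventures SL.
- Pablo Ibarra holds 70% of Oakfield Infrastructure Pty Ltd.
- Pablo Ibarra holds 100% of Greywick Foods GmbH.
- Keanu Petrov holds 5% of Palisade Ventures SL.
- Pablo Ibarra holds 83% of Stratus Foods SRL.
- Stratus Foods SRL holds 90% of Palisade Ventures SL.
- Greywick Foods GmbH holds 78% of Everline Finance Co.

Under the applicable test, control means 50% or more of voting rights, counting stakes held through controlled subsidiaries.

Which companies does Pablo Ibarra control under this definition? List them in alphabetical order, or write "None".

Pablo holds 83% of Stratus, so Pablo controls Stratus.
Stratus and Pablo together hold 16% + 70% = 86% of Oakfield, so Pablo controls Oakfield.
Pablo holds 100% of Greywick, so Pablo controls Greywick.
Stratus and Greywick together hold 90% + 5% = 95% of Palisade, so Pablo controls Palisade.
Stratus and Greywick together hold 5% + 78% = 83% of Everline, so Pablo controls Everline.
No other company's threshold is met.

Everline Finance Co, Greywick Foods GmbH, Oakfield Infrastructure Pty Ltd, Palisade Ventures SL, Stratus Foods SRL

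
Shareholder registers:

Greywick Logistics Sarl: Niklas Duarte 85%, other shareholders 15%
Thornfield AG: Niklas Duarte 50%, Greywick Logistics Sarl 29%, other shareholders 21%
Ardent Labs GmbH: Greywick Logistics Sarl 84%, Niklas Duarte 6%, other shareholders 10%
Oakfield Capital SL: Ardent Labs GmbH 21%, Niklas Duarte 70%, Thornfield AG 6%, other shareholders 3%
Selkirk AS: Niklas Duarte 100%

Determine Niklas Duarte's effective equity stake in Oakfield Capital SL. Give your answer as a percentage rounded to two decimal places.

90.73%

Niklas reaches Oakfield along 5 paths.
Via Greywick → Ardent: 85% × 84% × 21% = 14.994%.
Via Ardent: 6% × 21% = 1.26%.
Direct stake: 70% = 70%.
Via Thornfield: 50% × 6% = 3%.
Via Greywick → Thornfield: 85% × 29% × 6% = 1.479%.
Total: 14.994% + 1.26% + 70% + 3% + 1.479% = 90.733%.
Rounded: 90.73%.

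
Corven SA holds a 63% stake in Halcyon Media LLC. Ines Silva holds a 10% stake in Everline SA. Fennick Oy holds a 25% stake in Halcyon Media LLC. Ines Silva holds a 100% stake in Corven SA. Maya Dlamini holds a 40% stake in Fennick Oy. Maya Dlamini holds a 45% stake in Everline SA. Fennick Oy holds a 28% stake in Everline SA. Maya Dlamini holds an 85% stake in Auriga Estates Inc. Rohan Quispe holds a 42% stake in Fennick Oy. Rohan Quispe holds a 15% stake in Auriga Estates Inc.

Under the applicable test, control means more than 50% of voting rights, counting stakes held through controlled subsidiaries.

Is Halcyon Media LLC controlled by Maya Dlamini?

Maya holds 85% of Auriga, so Maya controls Auriga.
Neither Maya nor any entity Maya controls holds any voting interest in Halcyon.
So Maya does not control Halcyon.

No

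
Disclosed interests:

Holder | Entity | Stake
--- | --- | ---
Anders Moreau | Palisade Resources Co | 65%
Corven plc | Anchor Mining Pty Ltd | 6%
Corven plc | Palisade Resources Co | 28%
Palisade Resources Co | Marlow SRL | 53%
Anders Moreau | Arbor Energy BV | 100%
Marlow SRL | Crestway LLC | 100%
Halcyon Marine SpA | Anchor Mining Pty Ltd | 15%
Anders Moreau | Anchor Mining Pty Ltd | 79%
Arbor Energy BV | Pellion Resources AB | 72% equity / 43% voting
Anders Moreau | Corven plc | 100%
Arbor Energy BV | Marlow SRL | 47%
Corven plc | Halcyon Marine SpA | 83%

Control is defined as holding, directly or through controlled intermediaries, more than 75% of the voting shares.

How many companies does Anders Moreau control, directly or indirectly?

Anders holds 100% of Arbor, so Anders controls Arbor.
Anders holds 100% of Corven, so Anders controls Corven.
Corven holds 83% of Halcyon, so Anders controls Halcyon.
Corven and Anders together hold 28% + 65% = 93% of Palisade, so Anders controls Palisade.
Palisade and Arbor together hold 53% + 47% = 100% of Marlow, so Anders controls Marlow.
Marlow holds 100% of Crestway, so Anders controls Crestway.
Corven and Halcyon and Anders together hold 6% + 15% + 79% = 100% of Anchor, so Anders controls Anchor.
No other company's threshold is met.
Anders controls 7 companies.

7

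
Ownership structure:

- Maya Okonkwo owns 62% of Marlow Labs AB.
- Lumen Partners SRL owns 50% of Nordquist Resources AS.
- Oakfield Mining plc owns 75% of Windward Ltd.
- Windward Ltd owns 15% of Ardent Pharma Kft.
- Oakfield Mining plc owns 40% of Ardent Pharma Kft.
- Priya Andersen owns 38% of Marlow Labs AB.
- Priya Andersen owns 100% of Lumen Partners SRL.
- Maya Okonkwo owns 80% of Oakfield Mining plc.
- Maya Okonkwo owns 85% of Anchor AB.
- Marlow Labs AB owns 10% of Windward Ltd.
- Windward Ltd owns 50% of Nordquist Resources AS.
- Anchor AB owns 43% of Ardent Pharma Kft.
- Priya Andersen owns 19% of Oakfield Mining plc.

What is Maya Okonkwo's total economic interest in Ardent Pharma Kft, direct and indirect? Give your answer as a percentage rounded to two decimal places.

Maya reaches Ardent along 4 paths.
Via Anchor: 85% × 43% = 36.55%.
Via Oakfield: 80% × 40% = 32%.
Via Oakfield → Windward: 80% × 75% × 15% = 9%.
Via Marlow → Windward: 62% × 10% × 15% = 0.93%.
Total: 36.55% + 32% + 9% + 0.93% = 78.48%.

78.48%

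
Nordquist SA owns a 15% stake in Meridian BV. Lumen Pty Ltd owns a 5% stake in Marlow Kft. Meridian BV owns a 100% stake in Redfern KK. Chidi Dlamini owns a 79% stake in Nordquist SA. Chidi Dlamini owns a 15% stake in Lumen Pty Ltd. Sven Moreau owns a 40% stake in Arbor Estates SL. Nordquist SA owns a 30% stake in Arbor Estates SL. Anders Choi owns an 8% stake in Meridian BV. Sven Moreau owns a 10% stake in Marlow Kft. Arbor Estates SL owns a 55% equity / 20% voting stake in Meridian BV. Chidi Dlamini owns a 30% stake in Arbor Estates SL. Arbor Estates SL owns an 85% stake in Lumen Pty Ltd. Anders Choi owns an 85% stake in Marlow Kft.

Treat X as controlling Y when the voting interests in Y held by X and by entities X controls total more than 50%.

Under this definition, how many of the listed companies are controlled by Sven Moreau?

0

Sven's largest direct stake is 40% in Arbor, which does not meet the threshold.
Sven controls 0 companies.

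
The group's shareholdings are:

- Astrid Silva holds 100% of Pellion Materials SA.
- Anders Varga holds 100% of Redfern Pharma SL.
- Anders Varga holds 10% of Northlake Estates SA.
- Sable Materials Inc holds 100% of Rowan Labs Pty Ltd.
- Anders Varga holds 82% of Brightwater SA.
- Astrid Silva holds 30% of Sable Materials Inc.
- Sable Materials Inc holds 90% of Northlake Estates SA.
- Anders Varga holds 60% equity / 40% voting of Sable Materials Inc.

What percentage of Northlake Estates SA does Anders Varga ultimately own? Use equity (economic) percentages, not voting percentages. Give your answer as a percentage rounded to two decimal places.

Anders reaches Northlake along 2 paths.
Via Sable: 60% × 90% = 54%.
Direct stake: 10% = 10%.
Total: 54% + 10% = 64%.
Rounded: 64.00%.

64.00%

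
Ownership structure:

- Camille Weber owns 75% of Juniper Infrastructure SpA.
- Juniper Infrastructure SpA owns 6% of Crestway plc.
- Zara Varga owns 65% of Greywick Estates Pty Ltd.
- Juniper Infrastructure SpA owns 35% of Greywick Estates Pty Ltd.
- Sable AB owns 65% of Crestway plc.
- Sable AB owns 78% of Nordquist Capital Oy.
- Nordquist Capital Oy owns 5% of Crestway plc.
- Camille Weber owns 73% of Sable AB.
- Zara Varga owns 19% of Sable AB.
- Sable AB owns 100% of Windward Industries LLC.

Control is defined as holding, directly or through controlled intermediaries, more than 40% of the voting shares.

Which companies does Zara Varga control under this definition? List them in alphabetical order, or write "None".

Greywick Estates Pty Ltd

Zara holds 65% of Greywick, so Zara controls Greywick.
No other company's threshold is met.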